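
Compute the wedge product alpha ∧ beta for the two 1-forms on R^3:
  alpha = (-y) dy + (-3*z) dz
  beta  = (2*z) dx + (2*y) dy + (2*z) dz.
alpha ∧ beta = (2*y*z) dx ∧ dy + (4*y*z) dy ∧ dz + (6*z^2) dx ∧ dz

Distribute the wedge, using dx_i ∧ dx_j = -dx_j ∧ dx_i and dx_i ∧ dx_i = 0. For each pair (i, j) with i < j, the coefficient of dx_i ∧ dx_j in alpha ∧ beta is (alpha_i * beta_j - alpha_j * beta_i). Collecting: alpha ∧ beta = (2*y*z) dx ∧ dy + (4*y*z) dy ∧ dz + (6*z^2) dx ∧ dz.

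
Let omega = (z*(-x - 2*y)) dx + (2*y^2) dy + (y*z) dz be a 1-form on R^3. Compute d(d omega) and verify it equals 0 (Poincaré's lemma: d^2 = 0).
d(d omega) = 0

Step 1: d omega = sum_{i<j} (∂f_j/∂x_i - ∂f_i/∂x_j) dx_i ∧ dx_j:
  coeff of dx ∧ dy: 2*z
  coeff of dx ∧ dz: x + 2*y
  coeff of dy ∧ dz: z
Step 2: Apply d again to each 2-form coefficient. The only possible 3-form in R^3 is dx ∧ dy ∧ dz, with coefficient
  ∂(coeff of dy∧dz)/∂x - ∂(coeff of dx∧dz)/∂y + ∂(coeff of dx∧dy)/∂z
  = ∂/∂x (z) - ∂/∂y (x + 2*y) + ∂/∂z (2*z).
Each of these terms simplifies to sums of mixed partials that cancel in pairs. The result is 0 (by equality of mixed partials for smooth functions — Schwarz / Clairaut).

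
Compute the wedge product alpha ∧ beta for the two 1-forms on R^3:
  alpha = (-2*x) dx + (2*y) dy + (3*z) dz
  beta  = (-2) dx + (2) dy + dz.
alpha ∧ beta = (-4*x + 4*y) dx ∧ dy + (-2*x + 6*z) dx ∧ dz + (2*y - 6*z) dy ∧ dz

Distribute the wedge, using dx_i ∧ dx_j = -dx_j ∧ dx_i and dx_i ∧ dx_i = 0. For each pair (i, j) with i < j, the coefficient of dx_i ∧ dx_j in alpha ∧ beta is (alpha_i * beta_j - alpha_j * beta_i). Collecting: alpha ∧ beta = (-4*x + 4*y) dx ∧ dy + (-2*x + 6*z) dx ∧ dz + (2*y - 6*z) dy ∧ dz.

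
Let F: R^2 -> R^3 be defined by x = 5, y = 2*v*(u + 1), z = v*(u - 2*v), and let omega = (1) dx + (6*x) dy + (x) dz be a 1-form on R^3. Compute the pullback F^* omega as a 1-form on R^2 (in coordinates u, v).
F^* omega = (65*v) du + (65*u - 20*v + 60) dv

Using F^*(f dg) = (f ∘ F) d(g ∘ F), substitute each coordinate x_i by F_i(u, v) in f_i, and replace dx_i by d F_i = (∂F_i/∂u) du + (∂F_i/∂v) dv.
  For the x component: f_1(F) = 1; d F_1 = (0) du + (0) dv
  For the y component: f_2(F) = 30; d F_2 = (2*v) du + (2*u + 2) dv
  For the z component: f_3(F) = 5; d F_3 = (v) du + (u - 4*v) dv
Combining and collecting du, dv coefficients:
  coeff of du: 65*v
  coeff of dv: 65*u - 20*v + 60
F^* omega = (65*v) du + (65*u - 20*v + 60) dv.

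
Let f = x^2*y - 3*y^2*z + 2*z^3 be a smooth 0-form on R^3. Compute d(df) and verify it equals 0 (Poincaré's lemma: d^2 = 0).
d(df) = 0

Step 1: df = sum_i (∂f/∂x_i) dx_i = (2*x*y) dx + (x^2 - 6*y*z) dy + (-3*y^2 + 6*z^2) dz.
Step 2: Apply d again. Using the 1-form formula, the coefficient of dx ∧ dy in d(df) is ∂^2 f/∂x ∂y - ∂^2 f/∂y ∂x = (2*x) - (2*x) = 0 (equality of mixed partials for smooth f).
Similarly for dx ∧ dz and dy ∧ dz — all coefficients vanish. So d(df) = 0.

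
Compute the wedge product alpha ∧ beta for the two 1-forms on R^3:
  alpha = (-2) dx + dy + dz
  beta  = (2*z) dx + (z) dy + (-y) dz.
alpha ∧ beta = (-4*z) dx ∧ dy + (2*y - 2*z) dx ∧ dz + (-y - z) dy ∧ dz

Distribute the wedge, using dx_i ∧ dx_j = -dx_j ∧ dx_i and dx_i ∧ dx_i = 0. For each pair (i, j) with i < j, the coefficient of dx_i ∧ dx_j in alpha ∧ beta is (alpha_i * beta_j - alpha_j * beta_i). Collecting: alpha ∧ beta = (-4*z) dx ∧ dy + (2*y - 2*z) dx ∧ dz + (-y - z) dy ∧ dz.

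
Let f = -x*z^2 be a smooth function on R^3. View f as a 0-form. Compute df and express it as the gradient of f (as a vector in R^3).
df = (-z^2) dx + (0) dy + (-2*x*z) dz; grad f = (-z^2, 0, -2*x*z)

For a 0-form f, d f = (∂f/∂x) dx + (∂f/∂y) dy + (∂f/∂z) dz. The components of the vector representation are exactly the entries of grad f in Cartesian coordinates:
  ∂f/∂x = -z^2
  ∂f/∂y = 0
  ∂f/∂z = -2*x*z.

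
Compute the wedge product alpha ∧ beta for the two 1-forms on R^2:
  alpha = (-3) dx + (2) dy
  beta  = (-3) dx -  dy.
alpha ∧ beta = (9) dx ∧ dy

Distribute the wedge, using dx_i ∧ dx_j = -dx_j ∧ dx_i and dx_i ∧ dx_i = 0. For each pair (i, j) with i < j, the coefficient of dx_i ∧ dx_j in alpha ∧ beta is (alpha_i * beta_j - alpha_j * beta_i). Collecting: alpha ∧ beta = (9) dx ∧ dy.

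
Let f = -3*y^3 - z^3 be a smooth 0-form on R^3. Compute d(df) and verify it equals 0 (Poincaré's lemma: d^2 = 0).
d(df) = 0

Step 1: df = sum_i (∂f/∂x_i) dx_i = (0) dx + (-9*y^2) dy + (-3*z^2) dz.
Step 2: Apply d again. Using the 1-form formula, the coefficient of dx ∧ dy in d(df) is ∂^2 f/∂x ∂y - ∂^2 f/∂y ∂x = (0) - (0) = 0 (equality of mixed partials for smooth f).
Similarly for dx ∧ dz and dy ∧ dz — all coefficients vanish. So d(df) = 0.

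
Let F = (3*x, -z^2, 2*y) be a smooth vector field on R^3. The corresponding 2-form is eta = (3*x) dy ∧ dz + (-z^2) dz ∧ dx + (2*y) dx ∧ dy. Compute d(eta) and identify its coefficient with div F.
d(eta) = (3) dx ∧ dy ∧ dz; div F = 3

For a 2-form in R^3 of the form above, applying d gives a 3-form with coefficient ∂P/∂x + ∂Q/∂y + ∂R/∂z:
  ∂P/∂x = 3
  ∂Q/∂y = 0
  ∂R/∂z = 0
Sum = 3, which is exactly div F.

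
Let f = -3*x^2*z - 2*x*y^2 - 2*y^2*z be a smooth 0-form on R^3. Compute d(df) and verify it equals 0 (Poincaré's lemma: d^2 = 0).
d(df) = 0

Step 1: df = sum_i (∂f/∂x_i) dx_i = (-6*x*z - 2*y^2) dx + (4*y*(-x - z)) dy + (-3*x^2 - 2*y^2) dz.
Step 2: Apply d again. Using the 1-form formula, the coefficient of dx ∧ dy in d(df) is ∂^2 f/∂x ∂y - ∂^2 f/∂y ∂x = (-4*y) - (-4*y) = 0 (equality of mixed partials for smooth f).
Similarly for dx ∧ dz and dy ∧ dz — all coefficients vanish. So d(df) = 0.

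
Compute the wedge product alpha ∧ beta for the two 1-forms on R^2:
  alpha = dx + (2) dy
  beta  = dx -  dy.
alpha ∧ beta = (-3) dx ∧ dy

Distribute the wedge, using dx_i ∧ dx_j = -dx_j ∧ dx_i and dx_i ∧ dx_i = 0. For each pair (i, j) with i < j, the coefficient of dx_i ∧ dx_j in alpha ∧ beta is (alpha_i * beta_j - alpha_j * beta_i). Collecting: alpha ∧ beta = (-3) dx ∧ dy.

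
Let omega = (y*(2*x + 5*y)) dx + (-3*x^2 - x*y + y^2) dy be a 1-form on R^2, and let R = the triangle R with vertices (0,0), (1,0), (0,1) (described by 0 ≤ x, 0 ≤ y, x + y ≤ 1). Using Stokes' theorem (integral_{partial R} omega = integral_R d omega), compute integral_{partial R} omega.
integral_(partial R) omega = -19/6

Stokes: integral_partial_R omega = integral_R d omega with d omega = (∂Q/∂x - ∂P/∂y) dx ∧ dy.
  ∂Q/∂x = -6*x - y
  ∂P/∂y = 2*x + 10*y
  integrand = ∂Q/∂x - ∂P/∂y = -8*x - 11*y.
Integrating over R: integral_0^1 integral_0^{1-x} (-8*x - 11*y) dy dx = -19/6.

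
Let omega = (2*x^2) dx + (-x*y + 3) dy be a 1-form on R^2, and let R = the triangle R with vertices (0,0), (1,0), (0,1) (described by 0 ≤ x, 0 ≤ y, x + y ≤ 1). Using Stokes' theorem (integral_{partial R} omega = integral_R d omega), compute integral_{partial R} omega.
integral_(partial R) omega = -1/6

Stokes: integral_partial_R omega = integral_R d omega with d omega = (∂Q/∂x - ∂P/∂y) dx ∧ dy.
  ∂Q/∂x = -y
  ∂P/∂y = 0
  integrand = ∂Q/∂x - ∂P/∂y = -y.
Integrating over R: integral_0^1 integral_0^{1-x} (-y) dy dx = -1/6.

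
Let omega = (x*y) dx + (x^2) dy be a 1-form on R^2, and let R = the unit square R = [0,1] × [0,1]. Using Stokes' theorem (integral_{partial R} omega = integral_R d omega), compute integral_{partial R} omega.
integral_(partial R) omega = 1/2

Stokes: integral_partial_R omega = integral_R d omega with d omega = (∂Q/∂x - ∂P/∂y) dx ∧ dy.
  ∂Q/∂x = 2*x
  ∂P/∂y = x
  integrand = ∂Q/∂x - ∂P/∂y = x.
Integrating over R: integral_0^1 integral_0^1 (x) dx dy = 1/2.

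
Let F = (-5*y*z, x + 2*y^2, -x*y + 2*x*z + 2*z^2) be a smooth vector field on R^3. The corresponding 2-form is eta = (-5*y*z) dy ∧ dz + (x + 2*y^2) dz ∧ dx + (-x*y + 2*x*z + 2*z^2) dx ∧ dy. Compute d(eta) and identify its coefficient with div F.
d(eta) = (2*x + 4*y + 4*z) dx ∧ dy ∧ dz; div F = 2*x + 4*y + 4*z

For a 2-form in R^3 of the form above, applying d gives a 3-form with coefficient ∂P/∂x + ∂Q/∂y + ∂R/∂z:
  ∂P/∂x = 0
  ∂Q/∂y = 4*y
  ∂R/∂z = 2*x + 4*z
Sum = 2*x + 4*y + 4*z, which is exactly div F.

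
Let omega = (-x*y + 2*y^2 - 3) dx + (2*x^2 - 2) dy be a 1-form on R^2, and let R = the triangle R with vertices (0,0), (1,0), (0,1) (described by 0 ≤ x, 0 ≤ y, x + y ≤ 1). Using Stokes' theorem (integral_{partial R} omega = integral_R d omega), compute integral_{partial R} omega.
integral_(partial R) omega = 1/6

Stokes: integral_partial_R omega = integral_R d omega with d omega = (∂Q/∂x - ∂P/∂y) dx ∧ dy.
  ∂Q/∂x = 4*x
  ∂P/∂y = -x + 4*y
  integrand = ∂Q/∂x - ∂P/∂y = 5*x - 4*y.
Integrating over R: integral_0^1 integral_0^{1-x} (5*x - 4*y) dy dx = 1/6.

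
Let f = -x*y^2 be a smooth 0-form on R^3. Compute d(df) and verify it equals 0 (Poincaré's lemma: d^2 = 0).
d(df) = 0

Step 1: df = sum_i (∂f/∂x_i) dx_i = (-y^2) dx + (-2*x*y) dy + (0) dz.
Step 2: Apply d again. Using the 1-form formula, the coefficient of dx ∧ dy in d(df) is ∂^2 f/∂x ∂y - ∂^2 f/∂y ∂x = (-2*y) - (-2*y) = 0 (equality of mixed partials for smooth f).
Similarly for dx ∧ dz and dy ∧ dz — all coefficients vanish. So d(df) = 0.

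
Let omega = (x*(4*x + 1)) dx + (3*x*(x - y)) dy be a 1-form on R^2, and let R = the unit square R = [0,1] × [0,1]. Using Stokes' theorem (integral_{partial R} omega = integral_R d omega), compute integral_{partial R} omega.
integral_(partial R) omega = 3/2

Stokes: integral_partial_R omega = integral_R d omega with d omega = (∂Q/∂x - ∂P/∂y) dx ∧ dy.
  ∂Q/∂x = 6*x - 3*y
  ∂P/∂y = 0
  integrand = ∂Q/∂x - ∂P/∂y = 6*x - 3*y.
Integrating over R: integral_0^1 integral_0^1 (6*x - 3*y) dx dy = 3/2.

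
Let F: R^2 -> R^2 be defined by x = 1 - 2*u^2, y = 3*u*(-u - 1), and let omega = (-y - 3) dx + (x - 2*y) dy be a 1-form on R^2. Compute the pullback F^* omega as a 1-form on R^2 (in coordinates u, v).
F^* omega = (-36*u^3 - 60*u^2 - 12*u - 3) du

Using F^*(f dg) = (f ∘ F) d(g ∘ F), substitute each coordinate x_i by F_i(u, v) in f_i, and replace dx_i by d F_i = (∂F_i/∂u) du + (∂F_i/∂v) dv.
  For the x component: f_1(F) = 3*u^2 + 3*u - 3; d F_1 = (-4*u) du + (0) dv
  For the y component: f_2(F) = 4*u^2 + 6*u + 1; d F_2 = (-6*u - 3) du + (0) dv
Combining and collecting du, dv coefficients:
  coeff of du: -36*u^3 - 60*u^2 - 12*u - 3
  coeff of dv: 0
F^* omega = (-36*u^3 - 60*u^2 - 12*u - 3) du.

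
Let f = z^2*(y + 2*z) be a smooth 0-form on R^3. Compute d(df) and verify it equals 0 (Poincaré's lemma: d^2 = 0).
d(df) = 0

Step 1: df = sum_i (∂f/∂x_i) dx_i = (0) dx + (z^2) dy + (2*z*(y + 3*z)) dz.
Step 2: Apply d again. Using the 1-form formula, the coefficient of dx ∧ dy in d(df) is ∂^2 f/∂x ∂y - ∂^2 f/∂y ∂x = (0) - (0) = 0 (equality of mixed partials for smooth f).
Similarly for dx ∧ dz and dy ∧ dz — all coefficients vanish. So d(df) = 0.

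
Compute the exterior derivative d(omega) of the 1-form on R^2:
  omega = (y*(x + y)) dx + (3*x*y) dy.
d(omega) = (-x + y) dx ∧ dy

For a 1-form omega = sum_i f_i dx_i, the exterior derivative is
  d(omega) = sum_{i < j} (∂f_j/∂x_i - ∂f_i/∂x_j) dx_i ∧ dx_j.
  coefficient of dx ∧ dy: ∂f_2/∂x - ∂f_1/∂y = ∂(3*x*y)/∂x - ∂(y*(x + y))/∂y = -x + y
Assembling: d(omega) = (-x + y) dx ∧ dy.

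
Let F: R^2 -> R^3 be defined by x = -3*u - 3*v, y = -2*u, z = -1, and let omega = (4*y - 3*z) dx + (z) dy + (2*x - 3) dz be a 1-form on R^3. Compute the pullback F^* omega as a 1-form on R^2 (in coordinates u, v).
F^* omega = (24*u - 7) du + (24*u - 9) dv

Using F^*(f dg) = (f ∘ F) d(g ∘ F), substitute each coordinate x_i by F_i(u, v) in f_i, and replace dx_i by d F_i = (∂F_i/∂u) du + (∂F_i/∂v) dv.
  For the x component: f_1(F) = 3 - 8*u; d F_1 = (-3) du + (-3) dv
  For the y component: f_2(F) = -1; d F_2 = (-2) du + (0) dv
  For the z component: f_3(F) = -6*u - 6*v - 3; d F_3 = (0) du + (0) dv
Combining and collecting du, dv coefficients:
  coeff of du: 24*u - 7
  coeff of dv: 24*u - 9
F^* omega = (24*u - 7) du + (24*u - 9) dv.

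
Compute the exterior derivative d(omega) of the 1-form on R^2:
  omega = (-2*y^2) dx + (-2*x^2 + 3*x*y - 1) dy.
d(omega) = (-4*x + 7*y) dx ∧ dy

For a 1-form omega = sum_i f_i dx_i, the exterior derivative is
  d(omega) = sum_{i < j} (∂f_j/∂x_i - ∂f_i/∂x_j) dx_i ∧ dx_j.
  coefficient of dx ∧ dy: ∂f_2/∂x - ∂f_1/∂y = ∂(-2*x^2 + 3*x*y - 1)/∂x - ∂(-2*y^2)/∂y = -4*x + 7*y
Assembling: d(omega) = (-4*x + 7*y) dx ∧ dy.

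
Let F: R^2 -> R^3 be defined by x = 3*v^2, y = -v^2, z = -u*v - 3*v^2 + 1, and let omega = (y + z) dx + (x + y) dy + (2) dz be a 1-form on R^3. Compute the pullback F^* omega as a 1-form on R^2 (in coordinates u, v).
F^* omega = (-2*v) du + (-6*u*v^2 - 2*u - 28*v^3 - 6*v) dv

Using F^*(f dg) = (f ∘ F) d(g ∘ F), substitute each coordinate x_i by F_i(u, v) in f_i, and replace dx_i by d F_i = (∂F_i/∂u) du + (∂F_i/∂v) dv.
  For the x component: f_1(F) = -u*v - 4*v^2 + 1; d F_1 = (0) du + (6*v) dv
  For the y component: f_2(F) = 2*v^2; d F_2 = (0) du + (-2*v) dv
  For the z component: f_3(F) = 2; d F_3 = (-v) du + (-u - 6*v) dv
Combining and collecting du, dv coefficients:
  coeff of du: -2*v
  coeff of dv: -6*u*v^2 - 2*u - 28*v^3 - 6*v
F^* omega = (-2*v) du + (-6*u*v^2 - 2*u - 28*v^3 - 6*v) dv.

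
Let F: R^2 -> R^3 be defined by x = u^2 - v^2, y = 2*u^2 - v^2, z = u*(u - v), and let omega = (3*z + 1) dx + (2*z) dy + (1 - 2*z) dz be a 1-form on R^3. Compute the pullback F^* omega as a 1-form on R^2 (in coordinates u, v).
F^* omega = (10*u^3 - 8*u^2*v - 2*u*v^2 + 4*u - v) du + (2*u^3 - 12*u^2*v + 10*u*v^2 - u - 2*v) dv

Using F^*(f dg) = (f ∘ F) d(g ∘ F), substitute each coordinate x_i by F_i(u, v) in f_i, and replace dx_i by d F_i = (∂F_i/∂u) du + (∂F_i/∂v) dv.
  For the x component: f_1(F) = 3*u^2 - 3*u*v + 1; d F_1 = (2*u) du + (-2*v) dv
  For the y component: f_2(F) = 2*u*(u - v); d F_2 = (4*u) du + (-2*v) dv
  For the z component: f_3(F) = -2*u^2 + 2*u*v + 1; d F_3 = (2*u - v) du + (-u) dv
Combining and collecting du, dv coefficients:
  coeff of du: 10*u^3 - 8*u^2*v - 2*u*v^2 + 4*u - v
  coeff of dv: 2*u^3 - 12*u^2*v + 10*u*v^2 - u - 2*v
F^* omega = (10*u^3 - 8*u^2*v - 2*u*v^2 + 4*u - v) du + (2*u^3 - 12*u^2*v + 10*u*v^2 - u - 2*v) dv.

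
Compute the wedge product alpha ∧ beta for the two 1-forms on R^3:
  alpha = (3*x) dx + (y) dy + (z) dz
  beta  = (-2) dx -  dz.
alpha ∧ beta = (-3*x + 2*z) dx ∧ dz + (2*y) dx ∧ dy + (-y) dy ∧ dz

Distribute the wedge, using dx_i ∧ dx_j = -dx_j ∧ dx_i and dx_i ∧ dx_i = 0. For each pair (i, j) with i < j, the coefficient of dx_i ∧ dx_j in alpha ∧ beta is (alpha_i * beta_j - alpha_j * beta_i). Collecting: alpha ∧ beta = (-3*x + 2*z) dx ∧ dz + (2*y) dx ∧ dy + (-y) dy ∧ dz.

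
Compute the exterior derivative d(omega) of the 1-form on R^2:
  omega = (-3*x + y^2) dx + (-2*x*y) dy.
d(omega) = (-4*y) dx ∧ dy

For a 1-form omega = sum_i f_i dx_i, the exterior derivative is
  d(omega) = sum_{i < j} (∂f_j/∂x_i - ∂f_i/∂x_j) dx_i ∧ dx_j.
  coefficient of dx ∧ dy: ∂f_2/∂x - ∂f_1/∂y = ∂(-2*x*y)/∂x - ∂(-3*x + y^2)/∂y = -4*y
Assembling: d(omega) = (-4*y) dx ∧ dy.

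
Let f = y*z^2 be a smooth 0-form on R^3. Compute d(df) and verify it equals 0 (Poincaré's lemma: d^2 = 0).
d(df) = 0

Step 1: df = sum_i (∂f/∂x_i) dx_i = (0) dx + (z^2) dy + (2*y*z) dz.
Step 2: Apply d again. Using the 1-form formula, the coefficient of dx ∧ dy in d(df) is ∂^2 f/∂x ∂y - ∂^2 f/∂y ∂x = (0) - (0) = 0 (equality of mixed partials for smooth f).
Similarly for dx ∧ dz and dy ∧ dz — all coefficients vanish. So d(df) = 0.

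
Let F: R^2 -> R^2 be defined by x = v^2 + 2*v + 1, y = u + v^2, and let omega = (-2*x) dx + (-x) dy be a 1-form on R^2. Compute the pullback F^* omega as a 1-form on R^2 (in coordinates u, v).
F^* omega = (-v^2 - 2*v - 1) du + (-6*v^3 - 16*v^2 - 14*v - 4) dv

Using F^*(f dg) = (f ∘ F) d(g ∘ F), substitute each coordinate x_i by F_i(u, v) in f_i, and replace dx_i by d F_i = (∂F_i/∂u) du + (∂F_i/∂v) dv.
  For the x component: f_1(F) = -2*v^2 - 4*v - 2; d F_1 = (0) du + (2*v + 2) dv
  For the y component: f_2(F) = -v^2 - 2*v - 1; d F_2 = (1) du + (2*v) dv
Combining and collecting du, dv coefficients:
  coeff of du: -v^2 - 2*v - 1
  coeff of dv: -6*v^3 - 16*v^2 - 14*v - 4
F^* omega = (-v^2 - 2*v - 1) du + (-6*v^3 - 16*v^2 - 14*v - 4) dv.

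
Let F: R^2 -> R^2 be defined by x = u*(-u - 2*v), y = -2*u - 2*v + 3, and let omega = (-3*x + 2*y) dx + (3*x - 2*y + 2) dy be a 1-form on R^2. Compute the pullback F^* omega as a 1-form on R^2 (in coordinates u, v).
F^* omega = (-6*u^3 - 18*u^2*v + 14*u^2 - 12*u*v^2 + 28*u*v - 20*u + 8*v^2 - 20*v + 8) du + (-6*u^3 - 12*u^2*v + 14*u^2 + 20*u*v - 20*u - 8*v + 8) dv

Using F^*(f dg) = (f ∘ F) d(g ∘ F), substitute each coordinate x_i by F_i(u, v) in f_i, and replace dx_i by d F_i = (∂F_i/∂u) du + (∂F_i/∂v) dv.
  For the x component: f_1(F) = 3*u^2 + 6*u*v - 4*u - 4*v + 6; d F_1 = (-2*u - 2*v) du + (-2*u) dv
  For the y component: f_2(F) = -3*u^2 - 6*u*v + 4*u + 4*v - 4; d F_2 = (-2) du + (-2) dv
Combining and collecting du, dv coefficients:
  coeff of du: -6*u^3 - 18*u^2*v + 14*u^2 - 12*u*v^2 + 28*u*v - 20*u + 8*v^2 - 20*v + 8
  coeff of dv: -6*u^3 - 12*u^2*v + 14*u^2 + 20*u*v - 20*u - 8*v + 8
F^* omega = (-6*u^3 - 18*u^2*v + 14*u^2 - 12*u*v^2 + 28*u*v - 20*u + 8*v^2 - 20*v + 8) du + (-6*u^3 - 12*u^2*v + 14*u^2 + 20*u*v - 20*u - 8*v + 8) dv.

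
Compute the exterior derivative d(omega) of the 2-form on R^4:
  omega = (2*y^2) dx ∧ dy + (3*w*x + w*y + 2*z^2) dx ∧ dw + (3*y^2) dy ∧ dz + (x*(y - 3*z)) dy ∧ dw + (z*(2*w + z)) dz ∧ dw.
d(omega) = (-w + y - 3*z) dx ∧ dy ∧ dw + (-4*z) dx ∧ dz ∧ dw + (3*x) dy ∧ dz ∧ dw

For a 2-form omega = sum_{i<j} g_{ij} dx_i ∧ dx_j, the exterior derivative is
  d(omega) = sum_{i<j} d(g_{ij}) ∧ dx_i ∧ dx_j = sum_{i<j, k} (∂g_{ij}/∂x_k) dx_k ∧ dx_i ∧ dx_j.
Expand each term, using dx_k ∧ dx_i ∧ dx_j = sgn(permutation) dx_{(a)} ∧ dx_{(b)} ∧ dx_{(c)} with (a < b < c) sorted:
  d(3*w*x + w*y + 2*z^2) includes (∂/∂y)(3*w*x + w*y + 2*z^2) dy = (w) dy, which multiplied by dx ∧ dw gives (-w) dx ∧ dy ∧ dw
  d(3*w*x + w*y + 2*z^2) includes (∂/∂z)(3*w*x + w*y + 2*z^2) dz = (4*z) dz, which multiplied by dx ∧ dw gives (-4*z) dx ∧ dz ∧ dw
  d(x*(y - 3*z)) includes (∂/∂x)(x*(y - 3*z)) dx = (y - 3*z) dx, which multiplied by dy ∧ dw gives (y - 3*z) dx ∧ dy ∧ dw
  d(x*(y - 3*z)) includes (∂/∂z)(x*(y - 3*z)) dz = (-3*x) dz, which multiplied by dy ∧ dw gives (3*x) dy ∧ dz ∧ dw
Collecting like 3-forms: d(omega) = (-w + y - 3*z) dx ∧ dy ∧ dw + (-4*z) dx ∧ dz ∧ dw + (3*x) dy ∧ dz ∧ dw.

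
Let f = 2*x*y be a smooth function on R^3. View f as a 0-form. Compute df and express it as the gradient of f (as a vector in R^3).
df = (2*y) dx + (2*x) dy + (0) dz; grad f = (2*y, 2*x, 0)

For a 0-form f, d f = (∂f/∂x) dx + (∂f/∂y) dy + (∂f/∂z) dz. The components of the vector representation are exactly the entries of grad f in Cartesian coordinates:
  ∂f/∂x = 2*y
  ∂f/∂y = 2*x
  ∂f/∂z = 0.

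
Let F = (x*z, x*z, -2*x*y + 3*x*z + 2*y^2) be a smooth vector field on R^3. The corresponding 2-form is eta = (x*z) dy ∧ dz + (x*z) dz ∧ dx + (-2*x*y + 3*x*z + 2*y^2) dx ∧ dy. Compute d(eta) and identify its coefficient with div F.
d(eta) = (3*x + z) dx ∧ dy ∧ dz; div F = 3*x + z

For a 2-form in R^3 of the form above, applying d gives a 3-form with coefficient ∂P/∂x + ∂Q/∂y + ∂R/∂z:
  ∂P/∂x = z
  ∂Q/∂y = 0
  ∂R/∂z = 3*x
Sum = 3*x + z, which is exactly div F.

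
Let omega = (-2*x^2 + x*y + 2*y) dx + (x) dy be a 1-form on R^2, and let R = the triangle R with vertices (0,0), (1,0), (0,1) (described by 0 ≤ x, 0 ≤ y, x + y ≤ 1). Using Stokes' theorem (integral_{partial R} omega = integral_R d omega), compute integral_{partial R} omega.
integral_(partial R) omega = -2/3

Stokes: integral_partial_R omega = integral_R d omega with d omega = (∂Q/∂x - ∂P/∂y) dx ∧ dy.
  ∂Q/∂x = 1
  ∂P/∂y = x + 2
  integrand = ∂Q/∂x - ∂P/∂y = -x - 1.
Integrating over R: integral_0^1 integral_0^{1-x} (-x - 1) dy dx = -2/3.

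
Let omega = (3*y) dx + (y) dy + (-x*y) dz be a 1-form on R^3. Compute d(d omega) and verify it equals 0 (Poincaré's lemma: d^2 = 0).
d(d omega) = 0

Step 1: d omega = sum_{i<j} (∂f_j/∂x_i - ∂f_i/∂x_j) dx_i ∧ dx_j:
  coeff of dx ∧ dy: -3
  coeff of dx ∧ dz: -y
  coeff of dy ∧ dz: -x
Step 2: Apply d again to each 2-form coefficient. The only possible 3-form in R^3 is dx ∧ dy ∧ dz, with coefficient
  ∂(coeff of dy∧dz)/∂x - ∂(coeff of dx∧dz)/∂y + ∂(coeff of dx∧dy)/∂z
  = ∂/∂x (-x) - ∂/∂y (-y) + ∂/∂z (-3).
Each of these terms simplifies to sums of mixed partials that cancel in pairs. The result is 0 (by equality of mixed partials for smooth functions — Schwarz / Clairaut).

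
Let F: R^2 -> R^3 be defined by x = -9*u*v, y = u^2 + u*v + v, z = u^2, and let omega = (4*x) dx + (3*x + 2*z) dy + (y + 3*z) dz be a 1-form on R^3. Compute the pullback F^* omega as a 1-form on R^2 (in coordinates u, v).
F^* omega = (u*(12*u^2 - 50*u*v + 297*v^2 + 2*v)) du + (u*(2*u^2 + 297*u*v + 2*u - 27*v)) dv

Using F^*(f dg) = (f ∘ F) d(g ∘ F), substitute each coordinate x_i by F_i(u, v) in f_i, and replace dx_i by d F_i = (∂F_i/∂u) du + (∂F_i/∂v) dv.
  For the x component: f_1(F) = -36*u*v; d F_1 = (-9*v) du + (-9*u) dv
  For the y component: f_2(F) = u*(2*u - 27*v); d F_2 = (2*u + v) du + (u + 1) dv
  For the z component: f_3(F) = 4*u^2 + u*v + v; d F_3 = (2*u) du + (0) dv
Combining and collecting du, dv coefficients:
  coeff of du: u*(12*u^2 - 50*u*v + 297*v^2 + 2*v)
  coeff of dv: u*(2*u^2 + 297*u*v + 2*u - 27*v)
F^* omega = (u*(12*u^2 - 50*u*v + 297*v^2 + 2*v)) du + (u*(2*u^2 + 297*u*v + 2*u - 27*v)) dv.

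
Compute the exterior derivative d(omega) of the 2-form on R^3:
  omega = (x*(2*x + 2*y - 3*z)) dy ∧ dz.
d(omega) = (4*x + 2*y - 3*z) dx ∧ dy ∧ dz

For a 2-form omega = sum_{i<j} g_{ij} dx_i ∧ dx_j, the exterior derivative is
  d(omega) = sum_{i<j} d(g_{ij}) ∧ dx_i ∧ dx_j = sum_{i<j, k} (∂g_{ij}/∂x_k) dx_k ∧ dx_i ∧ dx_j.
Expand each term, using dx_k ∧ dx_i ∧ dx_j = sgn(permutation) dx_{(a)} ∧ dx_{(b)} ∧ dx_{(c)} with (a < b < c) sorted:
  d(x*(2*x + 2*y - 3*z)) includes (∂/∂x)(x*(2*x + 2*y - 3*z)) dx = (4*x + 2*y - 3*z) dx, which multiplied by dy ∧ dz gives (4*x + 2*y - 3*z) dx ∧ dy ∧ dz
Collecting like 3-forms: d(omega) = (4*x + 2*y - 3*z) dx ∧ dy ∧ dz.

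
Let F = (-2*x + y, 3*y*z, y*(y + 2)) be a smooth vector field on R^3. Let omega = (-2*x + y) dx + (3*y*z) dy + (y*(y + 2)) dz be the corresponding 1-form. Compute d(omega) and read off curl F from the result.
d(omega) = (2 - y) dy ∧ dz + (0) dz ∧ dx + (-1) dx ∧ dy; curl F = (2 - y, 0, -1)

d omega = sum_{i<j} (∂f_j/∂x_i - ∂f_i/∂x_j) dx_i ∧ dx_j. Under the identification (dy ∧ dz, dz ∧ dx, dx ∧ dy) ↔ (e_x, e_y, e_z), the coefficients are exactly the components of curl F. Compute:
  ∂R/∂y - ∂Q/∂z = (2*y + 2) - (3*y) = 2 - y
  ∂P/∂z - ∂R/∂x = (0) - (0) = 0
  ∂Q/∂x - ∂P/∂y = (0) - (1) = -1.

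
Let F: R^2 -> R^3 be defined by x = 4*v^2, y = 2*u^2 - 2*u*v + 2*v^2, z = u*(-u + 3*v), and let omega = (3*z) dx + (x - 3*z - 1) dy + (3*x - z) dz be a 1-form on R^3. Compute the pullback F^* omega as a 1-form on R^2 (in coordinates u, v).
F^* omega = (10*u^3 - 33*u^2*v + u*v^2 - 4*u + 28*v^3 + 2*v) du + (-3*u^3 - 3*u^2*v + 64*u*v^2 + 2*u + 16*v^3 - 4*v) dv

Using F^*(f dg) = (f ∘ F) d(g ∘ F), substitute each coordinate x_i by F_i(u, v) in f_i, and replace dx_i by d F_i = (∂F_i/∂u) du + (∂F_i/∂v) dv.
  For the x component: f_1(F) = 3*u*(-u + 3*v); d F_1 = (0) du + (8*v) dv
  For the y component: f_2(F) = 3*u^2 - 9*u*v + 4*v^2 - 1; d F_2 = (4*u - 2*v) du + (-2*u + 4*v) dv
  For the z component: f_3(F) = u^2 - 3*u*v + 12*v^2; d F_3 = (-2*u + 3*v) du + (3*u) dv
Combining and collecting du, dv coefficients:
  coeff of du: 10*u^3 - 33*u^2*v + u*v^2 - 4*u + 28*v^3 + 2*v
  coeff of dv: -3*u^3 - 3*u^2*v + 64*u*v^2 + 2*u + 16*v^3 - 4*v
F^* omega = (10*u^3 - 33*u^2*v + u*v^2 - 4*u + 28*v^3 + 2*v) du + (-3*u^3 - 3*u^2*v + 64*u*v^2 + 2*u + 16*v^3 - 4*v) dv.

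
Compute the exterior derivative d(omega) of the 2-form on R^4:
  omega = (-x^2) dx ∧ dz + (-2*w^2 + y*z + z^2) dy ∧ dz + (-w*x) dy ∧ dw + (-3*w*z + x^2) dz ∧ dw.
d(omega) = (-4*w) dy ∧ dz ∧ dw + (-w) dx ∧ dy ∧ dw + (2*x) dx ∧ dz ∧ dw

For a 2-form omega = sum_{i<j} g_{ij} dx_i ∧ dx_j, the exterior derivative is
  d(omega) = sum_{i<j} d(g_{ij}) ∧ dx_i ∧ dx_j = sum_{i<j, k} (∂g_{ij}/∂x_k) dx_k ∧ dx_i ∧ dx_j.
Expand each term, using dx_k ∧ dx_i ∧ dx_j = sgn(permutation) dx_{(a)} ∧ dx_{(b)} ∧ dx_{(c)} with (a < b < c) sorted:
  d(-2*w^2 + y*z + z^2) includes (∂/∂w)(-2*w^2 + y*z + z^2) dw = (-4*w) dw, which multiplied by dy ∧ dz gives (-4*w) dy ∧ dz ∧ dw
  d(-w*x) includes (∂/∂x)(-w*x) dx = (-w) dx, which multiplied by dy ∧ dw gives (-w) dx ∧ dy ∧ dw
  d(-3*w*z + x^2) includes (∂/∂x)(-3*w*z + x^2) dx = (2*x) dx, which multiplied by dz ∧ dw gives (2*x) dx ∧ dz ∧ dw
Collecting like 3-forms: d(omega) = (-4*w) dy ∧ dz ∧ dw + (-w) dx ∧ dy ∧ dw + (2*x) dx ∧ dz ∧ dw.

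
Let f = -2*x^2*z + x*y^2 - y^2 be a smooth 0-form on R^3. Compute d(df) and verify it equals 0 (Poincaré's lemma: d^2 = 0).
d(df) = 0

Step 1: df = sum_i (∂f/∂x_i) dx_i = (-4*x*z + y^2) dx + (2*y*(x - 1)) dy + (-2*x^2) dz.
Step 2: Apply d again. Using the 1-form formula, the coefficient of dx ∧ dy in d(df) is ∂^2 f/∂x ∂y - ∂^2 f/∂y ∂x = (2*y) - (2*y) = 0 (equality of mixed partials for smooth f).
Similarly for dx ∧ dz and dy ∧ dz — all coefficients vanish. So d(df) = 0.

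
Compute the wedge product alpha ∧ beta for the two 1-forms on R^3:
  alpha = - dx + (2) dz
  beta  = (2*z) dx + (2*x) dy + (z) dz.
alpha ∧ beta = (-2*x) dx ∧ dy + (-5*z) dx ∧ dz + (-4*x) dy ∧ dz

Distribute the wedge, using dx_i ∧ dx_j = -dx_j ∧ dx_i and dx_i ∧ dx_i = 0. For each pair (i, j) with i < j, the coefficient of dx_i ∧ dx_j in alpha ∧ beta is (alpha_i * beta_j - alpha_j * beta_i). Collecting: alpha ∧ beta = (-2*x) dx ∧ dy + (-5*z) dx ∧ dz + (-4*x) dy ∧ dz.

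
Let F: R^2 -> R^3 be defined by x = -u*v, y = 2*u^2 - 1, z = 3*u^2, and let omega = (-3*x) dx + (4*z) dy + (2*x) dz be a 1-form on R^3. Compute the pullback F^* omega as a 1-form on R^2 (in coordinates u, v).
F^* omega = (3*u*(16*u^2 - 4*u*v - v^2)) du + (-3*u^2*v) dv

Using F^*(f dg) = (f ∘ F) d(g ∘ F), substitute each coordinate x_i by F_i(u, v) in f_i, and replace dx_i by d F_i = (∂F_i/∂u) du + (∂F_i/∂v) dv.
  For the x component: f_1(F) = 3*u*v; d F_1 = (-v) du + (-u) dv
  For the y component: f_2(F) = 12*u^2; d F_2 = (4*u) du + (0) dv
  For the z component: f_3(F) = -2*u*v; d F_3 = (6*u) du + (0) dv
Combining and collecting du, dv coefficients:
  coeff of du: 3*u*(16*u^2 - 4*u*v - v^2)
  coeff of dv: -3*u^2*v
F^* omega = (3*u*(16*u^2 - 4*u*v - v^2)) du + (-3*u^2*v) dv.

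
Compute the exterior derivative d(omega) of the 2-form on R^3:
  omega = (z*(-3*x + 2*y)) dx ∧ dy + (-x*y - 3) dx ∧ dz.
d(omega) = (-2*x + 2*y) dx ∧ dy ∧ dz

For a 2-form omega = sum_{i<j} g_{ij} dx_i ∧ dx_j, the exterior derivative is
  d(omega) = sum_{i<j} d(g_{ij}) ∧ dx_i ∧ dx_j = sum_{i<j, k} (∂g_{ij}/∂x_k) dx_k ∧ dx_i ∧ dx_j.
Expand each term, using dx_k ∧ dx_i ∧ dx_j = sgn(permutation) dx_{(a)} ∧ dx_{(b)} ∧ dx_{(c)} with (a < b < c) sorted:
  d(z*(-3*x + 2*y)) includes (∂/∂z)(z*(-3*x + 2*y)) dz = (-3*x + 2*y) dz, which multiplied by dx ∧ dy gives (-3*x + 2*y) dx ∧ dy ∧ dz
  d(-x*y - 3) includes (∂/∂y)(-x*y - 3) dy = (-x) dy, which multiplied by dx ∧ dz gives (x) dx ∧ dy ∧ dz
Collecting like 3-forms: d(omega) = (-2*x + 2*y) dx ∧ dy ∧ dz.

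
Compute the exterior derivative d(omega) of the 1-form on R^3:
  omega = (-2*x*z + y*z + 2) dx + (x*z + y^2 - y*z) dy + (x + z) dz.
d(omega) = (2*x - y + 1) dx ∧ dz + (-x + y) dy ∧ dz

For a 1-form omega = sum_i f_i dx_i, the exterior derivative is
  d(omega) = sum_{i < j} (∂f_j/∂x_i - ∂f_i/∂x_j) dx_i ∧ dx_j.
  coefficient of dx ∧ dz: ∂f_3/∂x - ∂f_1/∂z = ∂(x + z)/∂x - ∂(-2*x*z + y*z + 2)/∂z = 2*x - y + 1
  coefficient of dy ∧ dz: ∂f_3/∂y - ∂f_2/∂z = ∂(x + z)/∂y - ∂(x*z + y^2 - y*z)/∂z = -x + y
Assembling: d(omega) = (2*x - y + 1) dx ∧ dz + (-x + y) dy ∧ dz.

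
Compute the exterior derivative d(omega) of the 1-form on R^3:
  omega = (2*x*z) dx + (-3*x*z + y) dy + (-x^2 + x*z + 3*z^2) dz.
d(omega) = (-3*z) dx ∧ dy + (-4*x + z) dx ∧ dz + (3*x) dy ∧ dz

For a 1-form omega = sum_i f_i dx_i, the exterior derivative is
  d(omega) = sum_{i < j} (∂f_j/∂x_i - ∂f_i/∂x_j) dx_i ∧ dx_j.
  coefficient of dx ∧ dy: ∂f_2/∂x - ∂f_1/∂y = ∂(-3*x*z + y)/∂x - ∂(2*x*z)/∂y = -3*z
  coefficient of dx ∧ dz: ∂f_3/∂x - ∂f_1/∂z = ∂(-x^2 + x*z + 3*z^2)/∂x - ∂(2*x*z)/∂z = -4*x + z
  coefficient of dy ∧ dz: ∂f_3/∂y - ∂f_2/∂z = ∂(-x^2 + x*z + 3*z^2)/∂y - ∂(-3*x*z + y)/∂z = 3*x
Assembling: d(omega) = (-3*z) dx ∧ dy + (-4*x + z) dx ∧ dz + (3*x) dy ∧ dz.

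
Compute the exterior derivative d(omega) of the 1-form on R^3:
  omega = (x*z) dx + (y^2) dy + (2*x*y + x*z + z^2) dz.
d(omega) = (-x + 2*y + z) dx ∧ dz + (2*x) dy ∧ dz

For a 1-form omega = sum_i f_i dx_i, the exterior derivative is
  d(omega) = sum_{i < j} (∂f_j/∂x_i - ∂f_i/∂x_j) dx_i ∧ dx_j.
  coefficient of dx ∧ dz: ∂f_3/∂x - ∂f_1/∂z = ∂(2*x*y + x*z + z^2)/∂x - ∂(x*z)/∂z = -x + 2*y + z
  coefficient of dy ∧ dz: ∂f_3/∂y - ∂f_2/∂z = ∂(2*x*y + x*z + z^2)/∂y - ∂(y^2)/∂z = 2*x
Assembling: d(omega) = (-x + 2*y + z) dx ∧ dz + (2*x) dy ∧ dz.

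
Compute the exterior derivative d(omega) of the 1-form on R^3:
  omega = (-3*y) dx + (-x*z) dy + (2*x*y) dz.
d(omega) = (3 - z) dx ∧ dy + (2*y) dx ∧ dz + (3*x) dy ∧ dz

For a 1-form omega = sum_i f_i dx_i, the exterior derivative is
  d(omega) = sum_{i < j} (∂f_j/∂x_i - ∂f_i/∂x_j) dx_i ∧ dx_j.
  coefficient of dx ∧ dy: ∂f_2/∂x - ∂f_1/∂y = ∂(-x*z)/∂x - ∂(-3*y)/∂y = 3 - z
  coefficient of dx ∧ dz: ∂f_3/∂x - ∂f_1/∂z = ∂(2*x*y)/∂x - ∂(-3*y)/∂z = 2*y
  coefficient of dy ∧ dz: ∂f_3/∂y - ∂f_2/∂z = ∂(2*x*y)/∂y - ∂(-x*z)/∂z = 3*x
Assembling: d(omega) = (3 - z) dx ∧ dy + (2*y) dx ∧ dz + (3*x) dy ∧ dz.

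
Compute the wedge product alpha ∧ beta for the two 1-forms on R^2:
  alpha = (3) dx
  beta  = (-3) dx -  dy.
alpha ∧ beta = (-3) dx ∧ dy

Distribute the wedge, using dx_i ∧ dx_j = -dx_j ∧ dx_i and dx_i ∧ dx_i = 0. For each pair (i, j) with i < j, the coefficient of dx_i ∧ dx_j in alpha ∧ beta is (alpha_i * beta_j - alpha_j * beta_i). Collecting: alpha ∧ beta = (-3) dx ∧ dy.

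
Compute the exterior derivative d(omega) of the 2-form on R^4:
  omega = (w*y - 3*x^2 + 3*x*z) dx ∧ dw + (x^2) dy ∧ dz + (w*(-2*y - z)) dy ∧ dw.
d(omega) = (-w) dx ∧ dy ∧ dw + (-3*x) dx ∧ dz ∧ dw + (2*x) dx ∧ dy ∧ dz + (w) dy ∧ dz ∧ dw

For a 2-form omega = sum_{i<j} g_{ij} dx_i ∧ dx_j, the exterior derivative is
  d(omega) = sum_{i<j} d(g_{ij}) ∧ dx_i ∧ dx_j = sum_{i<j, k} (∂g_{ij}/∂x_k) dx_k ∧ dx_i ∧ dx_j.
Expand each term, using dx_k ∧ dx_i ∧ dx_j = sgn(permutation) dx_{(a)} ∧ dx_{(b)} ∧ dx_{(c)} with (a < b < c) sorted:
  d(w*y - 3*x^2 + 3*x*z) includes (∂/∂y)(w*y - 3*x^2 + 3*x*z) dy = (w) dy, which multiplied by dx ∧ dw gives (-w) dx ∧ dy ∧ dw
  d(w*y - 3*x^2 + 3*x*z) includes (∂/∂z)(w*y - 3*x^2 + 3*x*z) dz = (3*x) dz, which multiplied by dx ∧ dw gives (-3*x) dx ∧ dz ∧ dw
  d(x^2) includes (∂/∂x)(x^2) dx = (2*x) dx, which multiplied by dy ∧ dz gives (2*x) dx ∧ dy ∧ dz
  d(w*(-2*y - z)) includes (∂/∂z)(w*(-2*y - z)) dz = (-w) dz, which multiplied by dy ∧ dw gives (w) dy ∧ dz ∧ dw
Collecting like 3-forms: d(omega) = (-w) dx ∧ dy ∧ dw + (-3*x) dx ∧ dz ∧ dw + (2*x) dx ∧ dy ∧ dz + (w) dy ∧ dz ∧ dw.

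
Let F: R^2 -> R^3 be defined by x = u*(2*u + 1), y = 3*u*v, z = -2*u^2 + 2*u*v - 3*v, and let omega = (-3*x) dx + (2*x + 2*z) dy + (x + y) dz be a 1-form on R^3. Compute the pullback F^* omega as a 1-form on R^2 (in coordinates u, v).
F^* omega = (-32*u^3 - 8*u^2*v - 22*u^2 + 18*u*v^2 + 8*u*v - 3*u - 18*v^2) du + (u*(4*u^2 + 18*u*v + 2*u - 27*v - 3)) dv

Using F^*(f dg) = (f ∘ F) d(g ∘ F), substitute each coordinate x_i by F_i(u, v) in f_i, and replace dx_i by d F_i = (∂F_i/∂u) du + (∂F_i/∂v) dv.
  For the x component: f_1(F) = 3*u*(-2*u - 1); d F_1 = (4*u + 1) du + (0) dv
  For the y component: f_2(F) = 4*u*v + 2*u - 6*v; d F_2 = (3*v) du + (3*u) dv
  For the z component: f_3(F) = u*(2*u + 3*v + 1); d F_3 = (-4*u + 2*v) du + (2*u - 3) dv
Combining and collecting du, dv coefficients:
  coeff of du: -32*u^3 - 8*u^2*v - 22*u^2 + 18*u*v^2 + 8*u*v - 3*u - 18*v^2
  coeff of dv: u*(4*u^2 + 18*u*v + 2*u - 27*v - 3)
F^* omega = (-32*u^3 - 8*u^2*v - 22*u^2 + 18*u*v^2 + 8*u*v - 3*u - 18*v^2) du + (u*(4*u^2 + 18*u*v + 2*u - 27*v - 3)) dv.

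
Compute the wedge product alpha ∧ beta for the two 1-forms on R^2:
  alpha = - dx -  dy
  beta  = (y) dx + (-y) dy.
alpha ∧ beta = (2*y) dx ∧ dy

Distribute the wedge, using dx_i ∧ dx_j = -dx_j ∧ dx_i and dx_i ∧ dx_i = 0. For each pair (i, j) with i < j, the coefficient of dx_i ∧ dx_j in alpha ∧ beta is (alpha_i * beta_j - alpha_j * beta_i). Collecting: alpha ∧ beta = (2*y) dx ∧ dy.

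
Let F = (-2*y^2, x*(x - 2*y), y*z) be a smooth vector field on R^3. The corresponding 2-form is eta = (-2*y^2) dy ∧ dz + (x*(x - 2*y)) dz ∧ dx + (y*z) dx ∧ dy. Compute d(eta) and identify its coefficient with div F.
d(eta) = (-2*x + y) dx ∧ dy ∧ dz; div F = -2*x + y

For a 2-form in R^3 of the form above, applying d gives a 3-form with coefficient ∂P/∂x + ∂Q/∂y + ∂R/∂z:
  ∂P/∂x = 0
  ∂Q/∂y = -2*x
  ∂R/∂z = y
Sum = -2*x + y, which is exactly div F.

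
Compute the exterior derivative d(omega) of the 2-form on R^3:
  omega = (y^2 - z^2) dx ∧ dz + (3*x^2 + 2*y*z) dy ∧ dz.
d(omega) = (6*x - 2*y) dx ∧ dy ∧ dz

For a 2-form omega = sum_{i<j} g_{ij} dx_i ∧ dx_j, the exterior derivative is
  d(omega) = sum_{i<j} d(g_{ij}) ∧ dx_i ∧ dx_j = sum_{i<j, k} (∂g_{ij}/∂x_k) dx_k ∧ dx_i ∧ dx_j.
Expand each term, using dx_k ∧ dx_i ∧ dx_j = sgn(permutation) dx_{(a)} ∧ dx_{(b)} ∧ dx_{(c)} with (a < b < c) sorted:
  d(y^2 - z^2) includes (∂/∂y)(y^2 - z^2) dy = (2*y) dy, which multiplied by dx ∧ dz gives (-2*y) dx ∧ dy ∧ dz
  d(3*x^2 + 2*y*z) includes (∂/∂x)(3*x^2 + 2*y*z) dx = (6*x) dx, which multiplied by dy ∧ dz gives (6*x) dx ∧ dy ∧ dz
Collecting like 3-forms: d(omega) = (6*x - 2*y) dx ∧ dy ∧ dz.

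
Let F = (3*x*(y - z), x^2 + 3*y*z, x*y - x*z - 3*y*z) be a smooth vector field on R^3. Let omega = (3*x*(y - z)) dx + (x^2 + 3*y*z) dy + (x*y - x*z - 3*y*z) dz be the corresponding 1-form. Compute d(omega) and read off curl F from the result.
d(omega) = (x - 3*y - 3*z) dy ∧ dz + (-3*x - y + z) dz ∧ dx + (-x) dx ∧ dy; curl F = (x - 3*y - 3*z, -3*x - y + z, -x)

d omega = sum_{i<j} (∂f_j/∂x_i - ∂f_i/∂x_j) dx_i ∧ dx_j. Under the identification (dy ∧ dz, dz ∧ dx, dx ∧ dy) ↔ (e_x, e_y, e_z), the coefficients are exactly the components of curl F. Compute:
  ∂R/∂y - ∂Q/∂z = (x - 3*z) - (3*y) = x - 3*y - 3*z
  ∂P/∂z - ∂R/∂x = (-3*x) - (y - z) = -3*x - y + z
  ∂Q/∂x - ∂P/∂y = (2*x) - (3*x) = -x.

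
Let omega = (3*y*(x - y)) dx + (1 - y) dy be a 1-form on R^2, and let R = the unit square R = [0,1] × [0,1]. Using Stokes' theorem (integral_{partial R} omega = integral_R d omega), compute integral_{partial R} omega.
integral_(partial R) omega = 3/2

Stokes: integral_partial_R omega = integral_R d omega with d omega = (∂Q/∂x - ∂P/∂y) dx ∧ dy.
  ∂Q/∂x = 0
  ∂P/∂y = 3*x - 6*y
  integrand = ∂Q/∂x - ∂P/∂y = -3*x + 6*y.
Integrating over R: integral_0^1 integral_0^1 (-3*x + 6*y) dx dy = 3/2.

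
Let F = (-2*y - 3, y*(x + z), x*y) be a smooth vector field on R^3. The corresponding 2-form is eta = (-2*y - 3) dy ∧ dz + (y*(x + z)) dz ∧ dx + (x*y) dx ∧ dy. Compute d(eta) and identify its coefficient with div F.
d(eta) = (x + z) dx ∧ dy ∧ dz; div F = x + z

For a 2-form in R^3 of the form above, applying d gives a 3-form with coefficient ∂P/∂x + ∂Q/∂y + ∂R/∂z:
  ∂P/∂x = 0
  ∂Q/∂y = x + z
  ∂R/∂z = 0
Sum = x + z, which is exactly div F.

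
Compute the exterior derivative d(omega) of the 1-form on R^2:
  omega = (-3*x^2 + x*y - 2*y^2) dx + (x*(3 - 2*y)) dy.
d(omega) = (-x + 2*y + 3) dx ∧ dy

For a 1-form omega = sum_i f_i dx_i, the exterior derivative is
  d(omega) = sum_{i < j} (∂f_j/∂x_i - ∂f_i/∂x_j) dx_i ∧ dx_j.
  coefficient of dx ∧ dy: ∂f_2/∂x - ∂f_1/∂y = ∂(x*(3 - 2*y))/∂x - ∂(-3*x^2 + x*y - 2*y^2)/∂y = -x + 2*y + 3
Assembling: d(omega) = (-x + 2*y + 3) dx ∧ dy.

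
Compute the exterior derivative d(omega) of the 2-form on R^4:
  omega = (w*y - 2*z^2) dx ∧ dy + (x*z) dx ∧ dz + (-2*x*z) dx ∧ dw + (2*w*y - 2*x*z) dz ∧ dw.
d(omega) = (-4*z) dx ∧ dy ∧ dz + (y) dx ∧ dy ∧ dw + (2*x - 2*z) dx ∧ dz ∧ dw + (2*w) dy ∧ dz ∧ dw

For a 2-form omega = sum_{i<j} g_{ij} dx_i ∧ dx_j, the exterior derivative is
  d(omega) = sum_{i<j} d(g_{ij}) ∧ dx_i ∧ dx_j = sum_{i<j, k} (∂g_{ij}/∂x_k) dx_k ∧ dx_i ∧ dx_j.
Expand each term, using dx_k ∧ dx_i ∧ dx_j = sgn(permutation) dx_{(a)} ∧ dx_{(b)} ∧ dx_{(c)} with (a < b < c) sorted:
  d(w*y - 2*z^2) includes (∂/∂z)(w*y - 2*z^2) dz = (-4*z) dz, which multiplied by dx ∧ dy gives (-4*z) dx ∧ dy ∧ dz
  d(w*y - 2*z^2) includes (∂/∂w)(w*y - 2*z^2) dw = (y) dw, which multiplied by dx ∧ dy gives (y) dx ∧ dy ∧ dw
  d(-2*x*z) includes (∂/∂z)(-2*x*z) dz = (-2*x) dz, which multiplied by dx ∧ dw gives (2*x) dx ∧ dz ∧ dw
  d(2*w*y - 2*x*z) includes (∂/∂x)(2*w*y - 2*x*z) dx = (-2*z) dx, which multiplied by dz ∧ dw gives (-2*z) dx ∧ dz ∧ dw
  d(2*w*y - 2*x*z) includes (∂/∂y)(2*w*y - 2*x*z) dy = (2*w) dy, which multiplied by dz ∧ dw gives (2*w) dy ∧ dz ∧ dw
Collecting like 3-forms: d(omega) = (-4*z) dx ∧ dy ∧ dz + (y) dx ∧ dy ∧ dw + (2*x - 2*z) dx ∧ dz ∧ dw + (2*w) dy ∧ dz ∧ dw.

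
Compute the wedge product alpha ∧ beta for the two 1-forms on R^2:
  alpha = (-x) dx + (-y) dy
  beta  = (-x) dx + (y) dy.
alpha ∧ beta = (-2*x*y) dx ∧ dy

Distribute the wedge, using dx_i ∧ dx_j = -dx_j ∧ dx_i and dx_i ∧ dx_i = 0. For each pair (i, j) with i < j, the coefficient of dx_i ∧ dx_j in alpha ∧ beta is (alpha_i * beta_j - alpha_j * beta_i). Collecting: alpha ∧ beta = (-2*x*y) dx ∧ dy.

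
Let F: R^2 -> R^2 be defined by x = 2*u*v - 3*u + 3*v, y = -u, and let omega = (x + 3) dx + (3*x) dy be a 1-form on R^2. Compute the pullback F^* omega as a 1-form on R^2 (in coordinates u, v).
F^* omega = (4*u*v^2 - 18*u*v + 18*u + 6*v^2 - 12*v - 9) du + (4*u^2*v - 6*u^2 + 12*u*v - 3*u + 9*v + 9) dv

Using F^*(f dg) = (f ∘ F) d(g ∘ F), substitute each coordinate x_i by F_i(u, v) in f_i, and replace dx_i by d F_i = (∂F_i/∂u) du + (∂F_i/∂v) dv.
  For the x component: f_1(F) = 2*u*v - 3*u + 3*v + 3; d F_1 = (2*v - 3) du + (2*u + 3) dv
  For the y component: f_2(F) = 6*u*v - 9*u + 9*v; d F_2 = (-1) du + (0) dv
Combining and collecting du, dv coefficients:
  coeff of du: 4*u*v^2 - 18*u*v + 18*u + 6*v^2 - 12*v - 9
  coeff of dv: 4*u^2*v - 6*u^2 + 12*u*v - 3*u + 9*v + 9
F^* omega = (4*u*v^2 - 18*u*v + 18*u + 6*v^2 - 12*v - 9) du + (4*u^2*v - 6*u^2 + 12*u*v - 3*u + 9*v + 9) dv.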